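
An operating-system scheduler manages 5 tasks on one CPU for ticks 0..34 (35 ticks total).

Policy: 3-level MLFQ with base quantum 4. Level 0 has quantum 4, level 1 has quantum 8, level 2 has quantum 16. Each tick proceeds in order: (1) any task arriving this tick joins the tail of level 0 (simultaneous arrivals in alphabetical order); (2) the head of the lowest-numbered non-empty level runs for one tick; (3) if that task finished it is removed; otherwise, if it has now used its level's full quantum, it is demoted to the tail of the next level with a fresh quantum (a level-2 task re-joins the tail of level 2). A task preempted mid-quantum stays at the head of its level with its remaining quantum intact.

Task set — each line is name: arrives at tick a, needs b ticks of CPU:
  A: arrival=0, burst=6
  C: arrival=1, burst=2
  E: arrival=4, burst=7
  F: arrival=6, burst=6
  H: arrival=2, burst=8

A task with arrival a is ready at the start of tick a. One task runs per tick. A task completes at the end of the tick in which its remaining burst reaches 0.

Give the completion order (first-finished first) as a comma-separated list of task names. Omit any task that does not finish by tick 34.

completion order = C, A, H, E, F

t=0: L0/L1/L2 = A/-/- → run A
t=1: L0/L1/L2 = AC/-/- → run A
t=2: L0/L1/L2 = ACH/-/- → run A
t=3: L0/L1/L2 = ACH/-/- → run A
t=4: L0/L1/L2 = CHE/A/- → run C
t=5: L0/L1/L2 = CHE/A/- → run C
t=6: L0/L1/L2 = HEF/A/- → run H
t=7: L0/L1/L2 = HEF/A/- → run H
t=8: L0/L1/L2 = HEF/A/- → run H
t=9: L0/L1/L2 = HEF/A/- → run H
t=10: L0/L1/L2 = EF/AH/- → run E
t=11: L0/L1/L2 = EF/AH/- → run E
t=12: L0/L1/L2 = EF/AH/- → run E
t=13: L0/L1/L2 = EF/AH/- → run E
t=14: L0/L1/L2 = F/AHE/- → run F
t=15: L0/L1/L2 = F/AHE/- → run F
t=16: L0/L1/L2 = F/AHE/- → run F
t=17: L0/L1/L2 = F/AHE/- → run F
t=18: L0/L1/L2 = -/AHEF/- → run A
t=19: L0/L1/L2 = -/AHEF/- → run A
t=20: L0/L1/L2 = -/HEF/- → run H
t=21: L0/L1/L2 = -/HEF/- → run H
t=22: L0/L1/L2 = -/HEF/- → run H
t=23: L0/L1/L2 = -/HEF/- → run H
t=24: L0/L1/L2 = -/EF/- → run E
t=25: L0/L1/L2 = -/EF/- → run E
t=26: L0/L1/L2 = -/EF/- → run E
t=27: L0/L1/L2 = -/F/- → run F
t=28: L0/L1/L2 = -/F/- → run F
t=29: (idle)
t=30: (idle)
t=31: (idle)
t=32: (idle)
t=33: (idle)
t=34: (idle)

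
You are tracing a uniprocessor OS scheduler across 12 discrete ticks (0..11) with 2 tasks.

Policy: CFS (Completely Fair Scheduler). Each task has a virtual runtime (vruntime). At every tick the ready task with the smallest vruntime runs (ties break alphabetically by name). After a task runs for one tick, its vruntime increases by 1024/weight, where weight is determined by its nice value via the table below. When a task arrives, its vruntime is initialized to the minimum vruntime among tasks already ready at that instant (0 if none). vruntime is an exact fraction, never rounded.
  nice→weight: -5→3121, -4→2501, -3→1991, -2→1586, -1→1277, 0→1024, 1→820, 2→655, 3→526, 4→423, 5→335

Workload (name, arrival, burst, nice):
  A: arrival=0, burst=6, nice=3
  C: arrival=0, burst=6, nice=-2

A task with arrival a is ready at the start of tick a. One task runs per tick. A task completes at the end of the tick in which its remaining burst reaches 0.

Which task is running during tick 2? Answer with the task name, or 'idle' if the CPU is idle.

running at tick 2 = C

t=0: vr[A=0 C=0] → run A
t=1: vr[A=512/263 C=0] → run C
t=2: vr[A=512/263 C=512/793] → run C
t=3: vr[A=512/263 C=1024/793] → run C
t=4: vr[A=512/263 C=1536/793] → run C
t=5: vr[A=512/263 C=2048/793] → run A
t=6: vr[A=1024/263 C=2048/793] → run C
t=7: vr[A=1024/263 C=2560/793] → run C
t=8: vr[A=1024/263] → run A
t=9: vr[A=1536/263] → run A
t=10: vr[A=2048/263] → run A
t=11: vr[A=2560/263] → run A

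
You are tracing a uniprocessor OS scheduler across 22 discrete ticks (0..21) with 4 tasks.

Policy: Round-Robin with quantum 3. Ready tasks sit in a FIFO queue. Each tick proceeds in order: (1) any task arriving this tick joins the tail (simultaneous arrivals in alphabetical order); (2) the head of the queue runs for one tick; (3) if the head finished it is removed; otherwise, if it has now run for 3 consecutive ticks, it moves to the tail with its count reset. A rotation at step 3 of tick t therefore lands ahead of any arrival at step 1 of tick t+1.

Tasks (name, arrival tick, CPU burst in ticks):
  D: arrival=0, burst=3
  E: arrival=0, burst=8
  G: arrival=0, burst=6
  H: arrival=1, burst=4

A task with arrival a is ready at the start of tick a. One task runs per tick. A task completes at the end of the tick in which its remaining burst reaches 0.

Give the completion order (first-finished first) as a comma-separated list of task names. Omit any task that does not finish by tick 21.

completion order = D, G, H, E

t=0: queue=[D,E,G] q_used=0 → run D
t=1: queue=[D,E,G,H] q_used=1 → run D
t=2: queue=[D,E,G,H] q_used=2 → run D
t=3: queue=[E,G,H] q_used=0 → run E
t=4: queue=[E,G,H] q_used=1 → run E
t=5: queue=[E,G,H] q_used=2 → run E
t=6: queue=[G,H,E] q_used=0 → run G
t=7: queue=[G,H,E] q_used=1 → run G
t=8: queue=[G,H,E] q_used=2 → run G
t=9: queue=[H,E,G] q_used=0 → run H
t=10: queue=[H,E,G] q_used=1 → run H
t=11: queue=[H,E,G] q_used=2 → run H
t=12: queue=[E,G,H] q_used=0 → run E
t=13: queue=[E,G,H] q_used=1 → run E
t=14: queue=[E,G,H] q_used=2 → run E
t=15: queue=[G,H,E] q_used=0 → run G
t=16: queue=[G,H,E] q_used=1 → run G
t=17: queue=[G,H,E] q_used=2 → run G
t=18: queue=[H,E] q_used=0 → run H
t=19: queue=[E] q_used=0 → run E
t=20: queue=[E] q_used=1 → run E
t=21: (idle)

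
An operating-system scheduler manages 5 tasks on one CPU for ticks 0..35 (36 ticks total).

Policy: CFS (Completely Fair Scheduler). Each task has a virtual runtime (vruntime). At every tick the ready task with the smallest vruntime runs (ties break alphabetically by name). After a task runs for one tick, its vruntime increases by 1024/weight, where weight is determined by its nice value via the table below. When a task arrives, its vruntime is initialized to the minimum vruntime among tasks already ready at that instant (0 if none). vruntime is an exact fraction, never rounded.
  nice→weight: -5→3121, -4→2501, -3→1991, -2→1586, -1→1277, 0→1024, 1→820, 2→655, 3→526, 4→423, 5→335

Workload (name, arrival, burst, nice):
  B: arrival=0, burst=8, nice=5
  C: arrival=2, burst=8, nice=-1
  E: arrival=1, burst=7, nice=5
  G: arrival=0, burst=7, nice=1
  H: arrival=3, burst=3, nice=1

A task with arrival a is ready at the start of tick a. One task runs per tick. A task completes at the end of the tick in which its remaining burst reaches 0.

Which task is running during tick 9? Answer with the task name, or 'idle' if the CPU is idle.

t=0: vr[B=0 G=0] → run B
t=1: vr[B=1024/335 E=0 G=0] → run E
t=2: vr[B=1024/335 C=0 E=1024/335 G=0] → run C
t=3: vr[B=1024/335 C=1024/1277 E=1024/335 G=0 H=0] → run G
t=4: vr[B=1024/335 C=1024/1277 E=1024/335 G=256/205 H=0] → run H
t=5: vr[B=1024/335 C=1024/1277 E=1024/335 G=256/205 H=256/205] → run C
t=6: vr[B=1024/335 C=2048/1277 E=1024/335 G=256/205 H=256/205] → run G
t=7: vr[B=1024/335 C=2048/1277 E=1024/335 G=512/205 H=256/205] → run H
t=8: vr[B=1024/335 C=2048/1277 E=1024/335 G=512/205 H=512/205] → run C
t=9: vr[B=1024/335 C=3072/1277 E=1024/335 G=512/205 H=512/205] → run C
t=10: vr[B=1024/335 C=4096/1277 E=1024/335 G=512/205 H=512/205] → run G
t=11: vr[B=1024/335 C=4096/1277 E=1024/335 G=768/205 H=512/205] → run H
t=12: vr[B=1024/335 C=4096/1277 E=1024/335 G=768/205] → run B
t=13: vr[B=2048/335 C=4096/1277 E=1024/335 G=768/205] → run E
t=14: vr[B=2048/335 C=4096/1277 E=2048/335 G=768/205] → run C
t=15: vr[B=2048/335 C=5120/1277 E=2048/335 G=768/205] → run G
t=16: vr[B=2048/335 C=5120/1277 E=2048/335 G=1024/205] → run C
t=17: vr[B=2048/335 C=6144/1277 E=2048/335 G=1024/205] → run C
t=18: vr[B=2048/335 C=7168/1277 E=2048/335 G=1024/205] → run G
t=19: vr[B=2048/335 C=7168/1277 E=2048/335 G=256/41] → run C
t=20: vr[B=2048/335 E=2048/335 G=256/41] → run B
t=21: vr[B=3072/335 E=2048/335 G=256/41] → run E
t=22: vr[B=3072/335 E=3072/335 G=256/41] → run G
t=23: vr[B=3072/335 E=3072/335 G=1536/205] → run G
t=24: vr[B=3072/335 E=3072/335] → run B
t=25: vr[B=4096/335 E=3072/335] → run E
t=26: vr[B=4096/335 E=4096/335] → run B
t=27: vr[B=1024/67 E=4096/335] → run E
t=28: vr[B=1024/67 E=1024/67] → run B
t=29: vr[B=6144/335 E=1024/67] → run E
t=30: vr[B=6144/335 E=6144/335] → run B
t=31: vr[B=7168/335 E=6144/335] → run E
t=32: vr[B=7168/335] → run B
t=33: (idle)
t=34: (idle)
t=35: (idle)

running at tick 9 = C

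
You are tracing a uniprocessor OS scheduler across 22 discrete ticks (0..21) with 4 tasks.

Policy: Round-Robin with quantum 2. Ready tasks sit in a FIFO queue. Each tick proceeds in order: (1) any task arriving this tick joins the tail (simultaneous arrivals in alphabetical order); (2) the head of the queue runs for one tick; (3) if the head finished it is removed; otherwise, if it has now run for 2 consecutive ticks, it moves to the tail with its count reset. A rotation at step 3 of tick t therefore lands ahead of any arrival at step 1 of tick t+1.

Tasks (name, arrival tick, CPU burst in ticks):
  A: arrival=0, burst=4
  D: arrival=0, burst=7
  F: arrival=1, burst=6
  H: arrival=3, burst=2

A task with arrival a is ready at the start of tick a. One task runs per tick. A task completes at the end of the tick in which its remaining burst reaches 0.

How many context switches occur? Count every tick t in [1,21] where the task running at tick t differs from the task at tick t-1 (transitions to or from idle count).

t=0: queue=[A,D] q_used=0 → run A
t=1: queue=[A,D,F] q_used=1 → run A
t=2: queue=[D,F,A] q_used=0 → run D
t=3: queue=[D,F,A,H] q_used=1 → run D
t=4: queue=[F,A,H,D] q_used=0 → run F
t=5: queue=[F,A,H,D] q_used=1 → run F
t=6: queue=[A,H,D,F] q_used=0 → run A
t=7: queue=[A,H,D,F] q_used=1 → run A
t=8: queue=[H,D,F] q_used=0 → run H
t=9: queue=[H,D,F] q_used=1 → run H
t=10: queue=[D,F] q_used=0 → run D
t=11: queue=[D,F] q_used=1 → run D
t=12: queue=[F,D] q_used=0 → run F
t=13: queue=[F,D] q_used=1 → run F
t=14: queue=[D,F] q_used=0 → run D
t=15: queue=[D,F] q_used=1 → run D
t=16: queue=[F,D] q_used=0 → run F
t=17: queue=[F,D] q_used=1 → run F
t=18: queue=[D] q_used=0 → run D
t=19: (idle)
t=20: (idle)
t=21: (idle)

context switches = 10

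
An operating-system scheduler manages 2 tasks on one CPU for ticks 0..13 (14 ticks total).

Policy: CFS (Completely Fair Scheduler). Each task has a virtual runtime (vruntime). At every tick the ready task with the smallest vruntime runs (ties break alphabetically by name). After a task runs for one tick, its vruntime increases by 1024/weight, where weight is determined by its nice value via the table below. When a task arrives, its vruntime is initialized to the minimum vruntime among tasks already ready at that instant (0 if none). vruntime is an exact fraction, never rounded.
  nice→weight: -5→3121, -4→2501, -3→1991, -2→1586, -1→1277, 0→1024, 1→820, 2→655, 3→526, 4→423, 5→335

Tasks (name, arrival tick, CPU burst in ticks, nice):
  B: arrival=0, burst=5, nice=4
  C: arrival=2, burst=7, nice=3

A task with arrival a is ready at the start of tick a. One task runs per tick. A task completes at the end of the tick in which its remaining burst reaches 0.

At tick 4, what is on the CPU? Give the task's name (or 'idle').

running at tick 4 = C

t=0: vr[B=0] → run B
t=1: vr[B=1024/423] → run B
t=2: vr[B=2048/423 C=2048/423] → run B
t=3: vr[B=1024/141 C=2048/423] → run C
t=4: vr[B=1024/141 C=755200/111249] → run C
t=5: vr[B=1024/141 C=971776/111249] → run B
t=6: vr[B=4096/423 C=971776/111249] → run C
t=7: vr[B=4096/423 C=1188352/111249] → run B
t=8: vr[C=1188352/111249] → run C
t=9: vr[C=1404928/111249] → run C
t=10: vr[C=1621504/111249] → run C
t=11: vr[C=1838080/111249] → run C
t=12: (idle)
t=13: (idle)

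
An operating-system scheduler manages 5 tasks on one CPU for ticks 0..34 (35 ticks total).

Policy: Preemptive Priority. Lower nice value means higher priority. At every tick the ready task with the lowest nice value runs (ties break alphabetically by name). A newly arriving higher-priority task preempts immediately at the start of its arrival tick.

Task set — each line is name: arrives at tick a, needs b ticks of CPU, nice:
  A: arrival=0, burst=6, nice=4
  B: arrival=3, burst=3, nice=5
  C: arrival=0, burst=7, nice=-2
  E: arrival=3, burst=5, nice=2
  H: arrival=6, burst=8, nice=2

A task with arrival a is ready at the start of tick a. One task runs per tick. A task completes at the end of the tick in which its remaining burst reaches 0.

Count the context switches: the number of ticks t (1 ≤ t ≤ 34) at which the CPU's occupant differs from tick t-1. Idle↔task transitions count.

t=0: ready={A,C} → run C
t=1: ready={A,C} → run C
t=2: ready={A,C} → run C
t=3: ready={A,B,C,E} → run C
t=4: ready={A,B,C,E} → run C
t=5: ready={A,B,C,E} → run C
t=6: ready={A,B,C,E,H} → run C
t=7: ready={A,B,E,H} → run E
t=8: ready={A,B,E,H} → run E
t=9: ready={A,B,E,H} → run E
t=10: ready={A,B,E,H} → run E
t=11: ready={A,B,E,H} → run E
t=12: ready={A,B,H} → run H
t=13: ready={A,B,H} → run H
t=14: ready={A,B,H} → run H
t=15: ready={A,B,H} → run H
t=16: ready={A,B,H} → run H
t=17: ready={A,B,H} → run H
t=18: ready={A,B,H} → run H
t=19: ready={A,B,H} → run H
t=20: ready={A,B} → run A
t=21: ready={A,B} → run A
t=22: ready={A,B} → run A
t=23: ready={A,B} → run A
t=24: ready={A,B} → run A
t=25: ready={A,B} → run A
t=26: ready={B} → run B
t=27: ready={B} → run B
t=28: ready={B} → run B
t=29: (idle)
t=30: (idle)
t=31: (idle)
t=32: (idle)
t=33: (idle)
t=34: (idle)

context switches = 5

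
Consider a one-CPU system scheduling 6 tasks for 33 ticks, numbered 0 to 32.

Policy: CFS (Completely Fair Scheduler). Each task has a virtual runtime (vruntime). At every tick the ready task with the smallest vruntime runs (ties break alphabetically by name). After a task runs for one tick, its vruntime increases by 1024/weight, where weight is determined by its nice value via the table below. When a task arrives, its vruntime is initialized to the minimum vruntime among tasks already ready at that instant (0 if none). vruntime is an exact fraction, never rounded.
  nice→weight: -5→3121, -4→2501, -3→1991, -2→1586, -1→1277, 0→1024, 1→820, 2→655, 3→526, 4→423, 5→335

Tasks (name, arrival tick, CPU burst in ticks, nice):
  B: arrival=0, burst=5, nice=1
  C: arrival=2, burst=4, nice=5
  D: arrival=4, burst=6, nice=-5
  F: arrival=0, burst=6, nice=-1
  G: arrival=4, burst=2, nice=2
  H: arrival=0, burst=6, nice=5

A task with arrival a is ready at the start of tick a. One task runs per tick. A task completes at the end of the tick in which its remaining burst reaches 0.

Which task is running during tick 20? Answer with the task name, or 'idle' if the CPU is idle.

t=0: vr[B=0 F=0 H=0] → run B
t=1: vr[B=256/205 F=0 H=0] → run F
t=2: vr[B=256/205 C=0 F=1024/1277 H=0] → run C
t=3: vr[B=256/205 C=1024/335 F=1024/1277 H=0] → run H
t=4: vr[B=256/205 C=1024/335 D=1024/1277 F=1024/1277 G=1024/1277 H=1024/335] → run D
t=5: vr[B=256/205 C=1024/335 D=4503552/3985517 F=1024/1277 G=1024/1277 H=1024/335] → run F
t=6: vr[B=256/205 C=1024/335 D=4503552/3985517 F=2048/1277 G=1024/1277 H=1024/335] → run G
t=7: vr[B=256/205 C=1024/335 D=4503552/3985517 F=2048/1277 G=1978368/836435 H=1024/335] → run D
t=8: vr[B=256/205 C=1024/335 D=5811200/3985517 F=2048/1277 G=1978368/836435 H=1024/335] → run B
t=9: vr[B=512/205 C=1024/335 D=5811200/3985517 F=2048/1277 G=1978368/836435 H=1024/335] → run D
t=10: vr[B=512/205 C=1024/335 D=7118848/3985517 F=2048/1277 G=1978368/836435 H=1024/335] → run F
t=11: vr[B=512/205 C=1024/335 D=7118848/3985517 F=3072/1277 G=1978368/836435 H=1024/335] → run D
t=12: vr[B=512/205 C=1024/335 D=8426496/3985517 F=3072/1277 G=1978368/836435 H=1024/335] → run D
t=13: vr[B=512/205 C=1024/335 D=9734144/3985517 F=3072/1277 G=1978368/836435 H=1024/335] → run G
t=14: vr[B=512/205 C=1024/335 D=9734144/3985517 F=3072/1277 H=1024/335] → run F
t=15: vr[B=512/205 C=1024/335 D=9734144/3985517 F=4096/1277 H=1024/335] → run D
t=16: vr[B=512/205 C=1024/335 F=4096/1277 H=1024/335] → run B
t=17: vr[B=768/205 C=1024/335 F=4096/1277 H=1024/335] → run C
t=18: vr[B=768/205 C=2048/335 F=4096/1277 H=1024/335] → run H
t=19: vr[B=768/205 C=2048/335 F=4096/1277 H=2048/335] → run F
t=20: vr[B=768/205 C=2048/335 F=5120/1277 H=2048/335] → run B
t=21: vr[B=1024/205 C=2048/335 F=5120/1277 H=2048/335] → run F
t=22: vr[B=1024/205 C=2048/335 H=2048/335] → run B
t=23: vr[C=2048/335 H=2048/335] → run C
t=24: vr[C=3072/335 H=2048/335] → run H
t=25: vr[C=3072/335 H=3072/335] → run C
t=26: vr[H=3072/335] → run H
t=27: vr[H=4096/335] → run H
t=28: vr[H=1024/67] → run H
t=29: (idle)
t=30: (idle)
t=31: (idle)
t=32: (idle)

running at tick 20 = B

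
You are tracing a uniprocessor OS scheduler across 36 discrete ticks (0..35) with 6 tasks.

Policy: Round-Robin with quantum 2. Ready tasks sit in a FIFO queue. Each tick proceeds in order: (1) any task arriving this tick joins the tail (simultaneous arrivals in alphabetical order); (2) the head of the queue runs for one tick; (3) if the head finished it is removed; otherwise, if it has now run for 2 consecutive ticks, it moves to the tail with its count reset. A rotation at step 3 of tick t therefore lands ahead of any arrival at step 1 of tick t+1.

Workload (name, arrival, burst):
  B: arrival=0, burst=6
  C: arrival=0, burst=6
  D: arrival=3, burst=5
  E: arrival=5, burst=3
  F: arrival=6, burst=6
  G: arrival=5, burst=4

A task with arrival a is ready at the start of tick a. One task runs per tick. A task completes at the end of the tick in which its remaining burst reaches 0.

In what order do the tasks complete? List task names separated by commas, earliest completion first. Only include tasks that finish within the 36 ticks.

completion order = B, C, E, G, D, F

t=0: queue=[B,C] q_used=0 → run B
t=1: queue=[B,C] q_used=1 → run B
t=2: queue=[C,B] q_used=0 → run C
t=3: queue=[C,B,D] q_used=1 → run C
t=4: queue=[B,D,C] q_used=0 → run B
t=5: queue=[B,D,C,E,G] q_used=1 → run B
t=6: queue=[D,C,E,G,B,F] q_used=0 → run D
t=7: queue=[D,C,E,G,B,F] q_used=1 → run D
t=8: queue=[C,E,G,B,F,D] q_used=0 → run C
t=9: queue=[C,E,G,B,F,D] q_used=1 → run C
t=10: queue=[E,G,B,F,D,C] q_used=0 → run E
t=11: queue=[E,G,B,F,D,C] q_used=1 → run E
t=12: queue=[G,B,F,D,C,E] q_used=0 → run G
t=13: queue=[G,B,F,D,C,E] q_used=1 → run G
t=14: queue=[B,F,D,C,E,G] q_used=0 → run B
t=15: queue=[B,F,D,C,E,G] q_used=1 → run B
t=16: queue=[F,D,C,E,G] q_used=0 → run F
t=17: queue=[F,D,C,E,G] q_used=1 → run F
t=18: queue=[D,C,E,G,F] q_used=0 → run D
t=19: queue=[D,C,E,G,F] q_used=1 → run D
t=20: queue=[C,E,G,F,D] q_used=0 → run C
t=21: queue=[C,E,G,F,D] q_used=1 → run C
t=22: queue=[E,G,F,D] q_used=0 → run E
t=23: queue=[G,F,D] q_used=0 → run G
t=24: queue=[G,F,D] q_used=1 → run G
t=25: queue=[F,D] q_used=0 → run F
t=26: queue=[F,D] q_used=1 → run F
t=27: queue=[D,F] q_used=0 → run D
t=28: queue=[F] q_used=0 → run F
t=29: queue=[F] q_used=1 → run F
t=30: (idle)
t=31: (idle)
t=32: (idle)
t=33: (idle)
t=34: (idle)
t=35: (idle)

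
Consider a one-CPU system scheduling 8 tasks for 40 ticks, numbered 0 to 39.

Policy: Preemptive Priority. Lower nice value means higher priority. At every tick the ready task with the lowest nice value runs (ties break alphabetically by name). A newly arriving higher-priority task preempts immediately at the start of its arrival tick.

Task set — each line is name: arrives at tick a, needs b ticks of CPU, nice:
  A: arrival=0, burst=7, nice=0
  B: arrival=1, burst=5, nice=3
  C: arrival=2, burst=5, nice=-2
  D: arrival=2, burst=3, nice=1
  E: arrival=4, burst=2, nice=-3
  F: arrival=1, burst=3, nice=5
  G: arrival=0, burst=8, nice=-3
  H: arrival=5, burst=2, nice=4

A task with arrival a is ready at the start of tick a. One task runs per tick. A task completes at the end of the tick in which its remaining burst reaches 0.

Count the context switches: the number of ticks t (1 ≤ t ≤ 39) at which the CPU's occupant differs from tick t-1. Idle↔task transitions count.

context switches = 9

t=0: ready={A,G} → run G
t=1: ready={A,B,F,G} → run G
t=2: ready={A,B,C,D,F,G} → run G
t=3: ready={A,B,C,D,F,G} → run G
t=4: ready={A,B,C,D,E,F,G} → run E
t=5: ready={A,B,C,D,E,F,G,H} → run E
t=6: ready={A,B,C,D,F,G,H} → run G
t=7: ready={A,B,C,D,F,G,H} → run G
t=8: ready={A,B,C,D,F,G,H} → run G
t=9: ready={A,B,C,D,F,G,H} → run G
t=10: ready={A,B,C,D,F,H} → run C
t=11: ready={A,B,C,D,F,H} → run C
t=12: ready={A,B,C,D,F,H} → run C
t=13: ready={A,B,C,D,F,H} → run C
t=14: ready={A,B,C,D,F,H} → run C
t=15: ready={A,B,D,F,H} → run A
t=16: ready={A,B,D,F,H} → run A
t=17: ready={A,B,D,F,H} → run A
t=18: ready={A,B,D,F,H} → run A
t=19: ready={A,B,D,F,H} → run A
t=20: ready={A,B,D,F,H} → run A
t=21: ready={A,B,D,F,H} → run A
t=22: ready={B,D,F,H} → run D
t=23: ready={B,D,F,H} → run D
t=24: ready={B,D,F,H} → run D
t=25: ready={B,F,H} → run B
t=26: ready={B,F,H} → run B
t=27: ready={B,F,H} → run B
t=28: ready={B,F,H} → run B
t=29: ready={B,F,H} → run B
t=30: ready={F,H} → run H
t=31: ready={F,H} → run H
t=32: ready={F} → run F
t=33: ready={F} → run F
t=34: ready={F} → run F
t=35: (idle)
t=36: (idle)
t=37: (idle)
t=38: (idle)
t=39: (idle)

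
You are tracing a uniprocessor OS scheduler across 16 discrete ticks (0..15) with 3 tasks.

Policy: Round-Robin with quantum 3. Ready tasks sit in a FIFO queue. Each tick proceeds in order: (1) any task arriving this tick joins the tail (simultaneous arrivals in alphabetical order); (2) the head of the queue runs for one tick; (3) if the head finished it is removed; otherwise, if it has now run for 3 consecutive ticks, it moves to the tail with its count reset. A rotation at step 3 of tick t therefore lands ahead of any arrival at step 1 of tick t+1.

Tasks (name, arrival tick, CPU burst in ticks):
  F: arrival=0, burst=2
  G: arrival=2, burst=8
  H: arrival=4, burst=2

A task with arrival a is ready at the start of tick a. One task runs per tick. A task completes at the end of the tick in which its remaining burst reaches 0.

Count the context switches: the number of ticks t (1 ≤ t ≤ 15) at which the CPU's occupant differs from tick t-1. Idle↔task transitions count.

t=0: queue=[F] q_used=0 → run F
t=1: queue=[F] q_used=1 → run F
t=2: queue=[G] q_used=0 → run G
t=3: queue=[G] q_used=1 → run G
t=4: queue=[G,H] q_used=2 → run G
t=5: queue=[H,G] q_used=0 → run H
t=6: queue=[H,G] q_used=1 → run H
t=7: queue=[G] q_used=0 → run G
t=8: queue=[G] q_used=1 → run G
t=9: queue=[G] q_used=2 → run G
t=10: queue=[G] q_used=0 → run G
t=11: queue=[G] q_used=1 → run G
t=12: (idle)
t=13: (idle)
t=14: (idle)
t=15: (idle)

context switches = 4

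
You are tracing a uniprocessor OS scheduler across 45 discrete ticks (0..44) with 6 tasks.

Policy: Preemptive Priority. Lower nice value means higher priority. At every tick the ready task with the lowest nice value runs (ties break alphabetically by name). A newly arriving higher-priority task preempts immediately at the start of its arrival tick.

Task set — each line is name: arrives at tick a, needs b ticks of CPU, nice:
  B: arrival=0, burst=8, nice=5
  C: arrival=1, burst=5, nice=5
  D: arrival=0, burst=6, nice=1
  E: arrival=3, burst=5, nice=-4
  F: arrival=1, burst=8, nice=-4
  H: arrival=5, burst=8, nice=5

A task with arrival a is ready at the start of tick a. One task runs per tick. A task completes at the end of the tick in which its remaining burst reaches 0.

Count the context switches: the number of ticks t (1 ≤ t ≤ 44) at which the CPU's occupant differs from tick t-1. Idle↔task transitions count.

context switches = 8

t=0: ready={B,D} → run D
t=1: ready={B,C,D,F} → run F
t=2: ready={B,C,D,F} → run F
t=3: ready={B,C,D,E,F} → run E
t=4: ready={B,C,D,E,F} → run E
t=5: ready={B,C,D,E,F,H} → run E
t=6: ready={B,C,D,E,F,H} → run E
t=7: ready={B,C,D,E,F,H} → run E
t=8: ready={B,C,D,F,H} → run F
t=9: ready={B,C,D,F,H} → run F
t=10: ready={B,C,D,F,H} → run F
t=11: ready={B,C,D,F,H} → run F
t=12: ready={B,C,D,F,H} → run F
t=13: ready={B,C,D,F,H} → run F
t=14: ready={B,C,D,H} → run D
t=15: ready={B,C,D,H} → run D
t=16: ready={B,C,D,H} → run D
t=17: ready={B,C,D,H} → run D
t=18: ready={B,C,D,H} → run D
t=19: ready={B,C,H} → run B
t=20: ready={B,C,H} → run B
t=21: ready={B,C,H} → run B
t=22: ready={B,C,H} → run B
t=23: ready={B,C,H} → run B
t=24: ready={B,C,H} → run B
t=25: ready={B,C,H} → run B
t=26: ready={B,C,H} → run B
t=27: ready={C,H} → run C
t=28: ready={C,H} → run C
t=29: ready={C,H} → run C
t=30: ready={C,H} → run C
t=31: ready={C,H} → run C
t=32: ready={H} → run H
t=33: ready={H} → run H
t=34: ready={H} → run H
t=35: ready={H} → run H
t=36: ready={H} → run H
t=37: ready={H} → run H
t=38: ready={H} → run H
t=39: ready={H} → run H
t=40: (idle)
t=41: (idle)
t=42: (idle)
t=43: (idle)
t=44: (idle)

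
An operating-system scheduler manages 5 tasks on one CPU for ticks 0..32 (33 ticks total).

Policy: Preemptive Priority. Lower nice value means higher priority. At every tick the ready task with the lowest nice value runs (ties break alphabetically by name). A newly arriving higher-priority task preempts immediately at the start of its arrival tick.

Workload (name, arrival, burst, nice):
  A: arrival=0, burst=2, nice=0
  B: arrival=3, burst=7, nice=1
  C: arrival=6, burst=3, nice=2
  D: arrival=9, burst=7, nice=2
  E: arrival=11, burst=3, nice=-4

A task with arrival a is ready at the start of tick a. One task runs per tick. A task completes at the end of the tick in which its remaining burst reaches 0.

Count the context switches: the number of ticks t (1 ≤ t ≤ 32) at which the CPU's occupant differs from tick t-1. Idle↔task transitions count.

t=0: ready={A} → run A
t=1: ready={A} → run A
t=2: (idle)
t=3: ready={B} → run B
t=4: ready={B} → run B
t=5: ready={B} → run B
t=6: ready={B,C} → run B
t=7: ready={B,C} → run B
t=8: ready={B,C} → run B
t=9: ready={B,C,D} → run B
t=10: ready={C,D} → run C
t=11: ready={C,D,E} → run E
t=12: ready={C,D,E} → run E
t=13: ready={C,D,E} → run E
t=14: ready={C,D} → run C
t=15: ready={C,D} → run C
t=16: ready={D} → run D
t=17: ready={D} → run D
t=18: ready={D} → run D
t=19: ready={D} → run D
t=20: ready={D} → run D
t=21: ready={D} → run D
t=22: ready={D} → run D
t=23: (idle)
t=24: (idle)
t=25: (idle)
t=26: (idle)
t=27: (idle)
t=28: (idle)
t=29: (idle)
t=30: (idle)
t=31: (idle)
t=32: (idle)

context switches = 7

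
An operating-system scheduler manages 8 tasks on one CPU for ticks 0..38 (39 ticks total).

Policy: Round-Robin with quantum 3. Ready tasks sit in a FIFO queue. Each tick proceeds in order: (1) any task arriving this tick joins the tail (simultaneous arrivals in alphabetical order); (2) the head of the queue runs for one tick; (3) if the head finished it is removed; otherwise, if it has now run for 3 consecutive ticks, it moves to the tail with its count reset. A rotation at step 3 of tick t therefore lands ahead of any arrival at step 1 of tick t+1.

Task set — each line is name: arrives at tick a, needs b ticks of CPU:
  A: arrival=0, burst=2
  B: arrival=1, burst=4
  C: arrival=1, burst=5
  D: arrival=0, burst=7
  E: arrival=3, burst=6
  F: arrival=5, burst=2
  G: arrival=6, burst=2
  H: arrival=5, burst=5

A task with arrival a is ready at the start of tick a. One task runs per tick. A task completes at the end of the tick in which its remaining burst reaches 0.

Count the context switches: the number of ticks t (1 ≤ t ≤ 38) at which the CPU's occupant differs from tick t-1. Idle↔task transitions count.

t=0: queue=[A,D] q_used=0 → run A
t=1: queue=[A,D,B,C] q_used=1 → run A
t=2: queue=[D,B,C] q_used=0 → run D
t=3: queue=[D,B,C,E] q_used=1 → run D
t=4: queue=[D,B,C,E] q_used=2 → run D
t=5: queue=[B,C,E,D,F,H] q_used=0 → run B
t=6: queue=[B,C,E,D,F,H,G] q_used=1 → run B
t=7: queue=[B,C,E,D,F,H,G] q_used=2 → run B
t=8: queue=[C,E,D,F,H,G,B] q_used=0 → run C
t=9: queue=[C,E,D,F,H,G,B] q_used=1 → run C
t=10: queue=[C,E,D,F,H,G,B] q_used=2 → run C
t=11: queue=[E,D,F,H,G,B,C] q_used=0 → run E
t=12: queue=[E,D,F,H,G,B,C] q_used=1 → run E
t=13: queue=[E,D,F,H,G,B,C] q_used=2 → run E
t=14: queue=[D,F,H,G,B,C,E] q_used=0 → run D
t=15: queue=[D,F,H,G,B,C,E] q_used=1 → run D
t=16: queue=[D,F,H,G,B,C,E] q_used=2 → run D
t=17: queue=[F,H,G,B,C,E,D] q_used=0 → run F
t=18: queue=[F,H,G,B,C,E,D] q_used=1 → run F
t=19: queue=[H,G,B,C,E,D] q_used=0 → run H
t=20: queue=[H,G,B,C,E,D] q_used=1 → run H
t=21: queue=[H,G,B,C,E,D] q_used=2 → run H
t=22: queue=[G,B,C,E,D,H] q_used=0 → run G
t=23: queue=[G,B,C,E,D,H] q_used=1 → run G
t=24: queue=[B,C,E,D,H] q_used=0 → run B
t=25: queue=[C,E,D,H] q_used=0 → run C
t=26: queue=[C,E,D,H] q_used=1 → run C
t=27: queue=[E,D,H] q_used=0 → run E
t=28: queue=[E,D,H] q_used=1 → run E
t=29: queue=[E,D,H] q_used=2 → run E
t=30: queue=[D,H] q_used=0 → run D
t=31: queue=[H] q_used=0 → run H
t=32: queue=[H] q_used=1 → run H
t=33: (idle)
t=34: (idle)
t=35: (idle)
t=36: (idle)
t=37: (idle)
t=38: (idle)

context switches = 14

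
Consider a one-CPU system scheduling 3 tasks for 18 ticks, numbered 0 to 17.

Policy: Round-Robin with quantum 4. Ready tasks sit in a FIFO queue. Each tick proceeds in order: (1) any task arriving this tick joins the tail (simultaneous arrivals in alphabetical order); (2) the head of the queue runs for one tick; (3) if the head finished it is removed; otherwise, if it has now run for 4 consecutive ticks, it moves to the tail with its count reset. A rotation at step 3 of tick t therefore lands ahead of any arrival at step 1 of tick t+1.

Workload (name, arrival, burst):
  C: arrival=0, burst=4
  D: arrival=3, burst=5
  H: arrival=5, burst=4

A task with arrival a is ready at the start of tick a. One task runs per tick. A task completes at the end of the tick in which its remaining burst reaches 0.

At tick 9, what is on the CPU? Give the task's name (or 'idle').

t=0: queue=[C] q_used=0 → run C
t=1: queue=[C] q_used=1 → run C
t=2: queue=[C] q_used=2 → run C
t=3: queue=[C,D] q_used=3 → run C
t=4: queue=[D] q_used=0 → run D
t=5: queue=[D,H] q_used=1 → run D
t=6: queue=[D,H] q_used=2 → run D
t=7: queue=[D,H] q_used=3 → run D
t=8: queue=[H,D] q_used=0 → run H
t=9: queue=[H,D] q_used=1 → run H
t=10: queue=[H,D] q_used=2 → run H
t=11: queue=[H,D] q_used=3 → run H
t=12: queue=[D] q_used=0 → run D
t=13: (idle)
t=14: (idle)
t=15: (idle)
t=16: (idle)
t=17: (idle)

running at tick 9 = H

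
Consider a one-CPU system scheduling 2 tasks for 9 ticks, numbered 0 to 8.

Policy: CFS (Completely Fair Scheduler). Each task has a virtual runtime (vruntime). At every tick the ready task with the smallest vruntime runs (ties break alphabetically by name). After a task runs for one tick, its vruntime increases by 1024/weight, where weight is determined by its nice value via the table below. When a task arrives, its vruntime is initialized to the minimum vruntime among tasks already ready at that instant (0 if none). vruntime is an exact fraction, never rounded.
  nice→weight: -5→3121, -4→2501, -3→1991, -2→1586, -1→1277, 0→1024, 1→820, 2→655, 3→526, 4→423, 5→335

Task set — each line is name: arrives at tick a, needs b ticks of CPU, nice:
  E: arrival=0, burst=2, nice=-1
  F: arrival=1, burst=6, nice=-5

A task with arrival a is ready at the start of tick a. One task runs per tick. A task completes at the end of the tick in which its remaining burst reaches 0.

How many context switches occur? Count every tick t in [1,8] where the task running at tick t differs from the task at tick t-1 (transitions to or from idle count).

context switches = 2

t=0: vr[E=0] → run E
t=1: vr[E=1024/1277 F=1024/1277] → run E
t=2: vr[F=1024/1277] → run F
t=3: vr[F=4503552/3985517] → run F
t=4: vr[F=5811200/3985517] → run F
t=5: vr[F=7118848/3985517] → run F
t=6: vr[F=8426496/3985517] → run F
t=7: vr[F=9734144/3985517] → run F
t=8: (idle)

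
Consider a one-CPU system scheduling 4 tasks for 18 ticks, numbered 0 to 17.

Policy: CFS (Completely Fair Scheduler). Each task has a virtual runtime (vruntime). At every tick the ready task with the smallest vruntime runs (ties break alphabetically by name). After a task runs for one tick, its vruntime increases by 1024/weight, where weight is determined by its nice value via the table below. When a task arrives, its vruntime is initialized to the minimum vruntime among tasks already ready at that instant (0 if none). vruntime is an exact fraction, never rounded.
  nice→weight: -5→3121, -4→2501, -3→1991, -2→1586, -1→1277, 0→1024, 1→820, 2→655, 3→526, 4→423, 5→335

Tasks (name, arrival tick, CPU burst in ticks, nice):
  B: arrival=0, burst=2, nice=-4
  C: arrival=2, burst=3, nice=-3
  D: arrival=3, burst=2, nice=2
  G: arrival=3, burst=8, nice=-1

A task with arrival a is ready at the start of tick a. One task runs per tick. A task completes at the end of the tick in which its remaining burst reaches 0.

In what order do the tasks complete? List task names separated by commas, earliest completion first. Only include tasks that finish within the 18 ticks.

completion order = B, C, D, G

t=0: vr[B=0] → run B
t=1: vr[B=1024/2501] → run B
t=2: vr[C=0] → run C
t=3: vr[C=1024/1991 D=1024/1991 G=1024/1991] → run C
t=4: vr[C=2048/1991 D=1024/1991 G=1024/1991] → run D
t=5: vr[C=2048/1991 D=2709504/1304105 G=1024/1991] → run G
t=6: vr[C=2048/1991 D=2709504/1304105 G=3346432/2542507] → run C
t=7: vr[D=2709504/1304105 G=3346432/2542507] → run G
t=8: vr[D=2709504/1304105 G=5385216/2542507] → run D
t=9: vr[G=5385216/2542507] → run G
t=10: vr[G=7424000/2542507] → run G
t=11: vr[G=9462784/2542507] → run G
t=12: vr[G=11501568/2542507] → run G
t=13: vr[G=13540352/2542507] → run G
t=14: vr[G=15579136/2542507] → run G
t=15: (idle)
t=16: (idle)
t=17: (idle)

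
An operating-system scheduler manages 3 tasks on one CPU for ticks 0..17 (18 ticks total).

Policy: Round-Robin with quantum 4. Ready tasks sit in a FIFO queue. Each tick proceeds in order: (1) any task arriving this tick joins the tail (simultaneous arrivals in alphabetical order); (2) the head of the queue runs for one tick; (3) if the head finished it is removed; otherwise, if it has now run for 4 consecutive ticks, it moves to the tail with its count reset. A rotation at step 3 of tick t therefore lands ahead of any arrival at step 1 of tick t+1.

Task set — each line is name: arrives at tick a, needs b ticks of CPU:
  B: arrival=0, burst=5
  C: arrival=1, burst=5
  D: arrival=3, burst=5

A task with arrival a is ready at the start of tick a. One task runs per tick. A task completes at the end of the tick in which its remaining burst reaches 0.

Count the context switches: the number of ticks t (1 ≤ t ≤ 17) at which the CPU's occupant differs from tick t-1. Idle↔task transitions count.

context switches = 6

t=0: queue=[B] q_used=0 → run B
t=1: queue=[B,C] q_used=1 → run B
t=2: queue=[B,C] q_used=2 → run B
t=3: queue=[B,C,D] q_used=3 → run B
t=4: queue=[C,D,B] q_used=0 → run C
t=5: queue=[C,D,B] q_used=1 → run C
t=6: queue=[C,D,B] q_used=2 → run C
t=7: queue=[C,D,B] q_used=3 → run C
t=8: queue=[D,B,C] q_used=0 → run D
t=9: queue=[D,B,C] q_used=1 → run D
t=10: queue=[D,B,C] q_used=2 → run D
t=11: queue=[D,B,C] q_used=3 → run D
t=12: queue=[B,C,D] q_used=0 → run B
t=13: queue=[C,D] q_used=0 → run C
t=14: queue=[D] q_used=0 → run D
t=15: (idle)
t=16: (idle)
t=17: (idle)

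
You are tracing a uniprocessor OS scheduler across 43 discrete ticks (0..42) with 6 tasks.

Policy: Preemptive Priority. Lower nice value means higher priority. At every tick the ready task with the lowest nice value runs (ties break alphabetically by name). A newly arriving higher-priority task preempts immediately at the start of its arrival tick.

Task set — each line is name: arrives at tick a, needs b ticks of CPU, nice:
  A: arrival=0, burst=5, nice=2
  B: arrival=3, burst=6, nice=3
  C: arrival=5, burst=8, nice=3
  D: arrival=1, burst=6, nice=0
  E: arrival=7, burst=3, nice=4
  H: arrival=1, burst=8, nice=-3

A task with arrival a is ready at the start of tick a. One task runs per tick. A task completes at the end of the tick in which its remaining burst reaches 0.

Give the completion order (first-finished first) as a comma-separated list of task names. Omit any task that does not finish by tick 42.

completion order = H, D, A, B, C, E

t=0: ready={A} → run A
t=1: ready={A,D,H} → run H
t=2: ready={A,D,H} → run H
t=3: ready={A,B,D,H} → run H
t=4: ready={A,B,D,H} → run H
t=5: ready={A,B,C,D,H} → run H
t=6: ready={A,B,C,D,H} → run H
t=7: ready={A,B,C,D,E,H} → run H
t=8: ready={A,B,C,D,E,H} → run H
t=9: ready={A,B,C,D,E} → run D
t=10: ready={A,B,C,D,E} → run D
t=11: ready={A,B,C,D,E} → run D
t=12: ready={A,B,C,D,E} → run D
t=13: ready={A,B,C,D,E} → run D
t=14: ready={A,B,C,D,E} → run D
t=15: ready={A,B,C,E} → run A
t=16: ready={A,B,C,E} → run A
t=17: ready={A,B,C,E} → run A
t=18: ready={A,B,C,E} → run A
t=19: ready={B,C,E} → run B
t=20: ready={B,C,E} → run B
t=21: ready={B,C,E} → run B
t=22: ready={B,C,E} → run B
t=23: ready={B,C,E} → run B
t=24: ready={B,C,E} → run B
t=25: ready={C,E} → run C
t=26: ready={C,E} → run C
t=27: ready={C,E} → run C
t=28: ready={C,E} → run C
t=29: ready={C,E} → run C
t=30: ready={C,E} → run C
t=31: ready={C,E} → run C
t=32: ready={C,E} → run C
t=33: ready={E} → run E
t=34: ready={E} → run E
t=35: ready={E} → run E
t=36: (idle)
t=37: (idle)
t=38: (idle)
t=39: (idle)
t=40: (idle)
t=41: (idle)
t=42: (idle)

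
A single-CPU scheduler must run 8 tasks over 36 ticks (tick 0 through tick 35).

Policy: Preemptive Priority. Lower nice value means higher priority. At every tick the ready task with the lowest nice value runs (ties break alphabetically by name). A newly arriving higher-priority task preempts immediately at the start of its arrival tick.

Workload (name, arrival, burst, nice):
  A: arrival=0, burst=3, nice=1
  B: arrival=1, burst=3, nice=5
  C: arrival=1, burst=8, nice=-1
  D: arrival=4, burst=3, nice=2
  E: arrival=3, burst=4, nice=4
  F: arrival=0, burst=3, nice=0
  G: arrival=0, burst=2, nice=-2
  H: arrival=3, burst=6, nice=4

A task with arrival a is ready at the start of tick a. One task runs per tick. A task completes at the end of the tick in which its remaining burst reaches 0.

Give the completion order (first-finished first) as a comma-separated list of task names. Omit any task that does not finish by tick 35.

t=0: ready={A,F,G} → run G
t=1: ready={A,B,C,F,G} → run G
t=2: ready={A,B,C,F} → run C
t=3: ready={A,B,C,E,F,H} → run C
t=4: ready={A,B,C,D,E,F,H} → run C
t=5: ready={A,B,C,D,E,F,H} → run C
t=6: ready={A,B,C,D,E,F,H} → run C
t=7: ready={A,B,C,D,E,F,H} → run C
t=8: ready={A,B,C,D,E,F,H} → run C
t=9: ready={A,B,C,D,E,F,H} → run C
t=10: ready={A,B,D,E,F,H} → run F
t=11: ready={A,B,D,E,F,H} → run F
t=12: ready={A,B,D,E,F,H} → run F
t=13: ready={A,B,D,E,H} → run A
t=14: ready={A,B,D,E,H} → run A
t=15: ready={A,B,D,E,H} → run A
t=16: ready={B,D,E,H} → run D
t=17: ready={B,D,E,H} → run D
t=18: ready={B,D,E,H} → run D
t=19: ready={B,E,H} → run E
t=20: ready={B,E,H} → run E
t=21: ready={B,E,H} → run E
t=22: ready={B,E,H} → run E
t=23: ready={B,H} → run H
t=24: ready={B,H} → run H
t=25: ready={B,H} → run H
t=26: ready={B,H} → run H
t=27: ready={B,H} → run H
t=28: ready={B,H} → run H
t=29: ready={B} → run B
t=30: ready={B} → run B
t=31: ready={B} → run B
t=32: (idle)
t=33: (idle)
t=34: (idle)
t=35: (idle)

completion order = G, C, F, A, D, E, H, B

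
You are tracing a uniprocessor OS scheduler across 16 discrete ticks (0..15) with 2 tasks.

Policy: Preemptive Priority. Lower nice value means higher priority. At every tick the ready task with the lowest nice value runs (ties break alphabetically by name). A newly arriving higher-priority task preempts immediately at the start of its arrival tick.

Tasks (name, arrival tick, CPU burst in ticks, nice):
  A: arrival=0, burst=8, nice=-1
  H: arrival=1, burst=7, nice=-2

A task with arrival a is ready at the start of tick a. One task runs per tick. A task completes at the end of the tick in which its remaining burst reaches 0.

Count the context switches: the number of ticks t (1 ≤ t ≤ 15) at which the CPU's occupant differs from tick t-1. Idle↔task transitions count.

context switches = 3

t=0: ready={A} → run A
t=1: ready={A,H} → run H
t=2: ready={A,H} → run H
t=3: ready={A,H} → run H
t=4: ready={A,H} → run H
t=5: ready={A,H} → run H
t=6: ready={A,H} → run H
t=7: ready={A,H} → run H
t=8: ready={A} → run A
t=9: ready={A} → run A
t=10: ready={A} → run A
t=11: ready={A} → run A
t=12: ready={A} → run A
t=13: ready={A} → run A
t=14: ready={A} → run A
t=15: (idle)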